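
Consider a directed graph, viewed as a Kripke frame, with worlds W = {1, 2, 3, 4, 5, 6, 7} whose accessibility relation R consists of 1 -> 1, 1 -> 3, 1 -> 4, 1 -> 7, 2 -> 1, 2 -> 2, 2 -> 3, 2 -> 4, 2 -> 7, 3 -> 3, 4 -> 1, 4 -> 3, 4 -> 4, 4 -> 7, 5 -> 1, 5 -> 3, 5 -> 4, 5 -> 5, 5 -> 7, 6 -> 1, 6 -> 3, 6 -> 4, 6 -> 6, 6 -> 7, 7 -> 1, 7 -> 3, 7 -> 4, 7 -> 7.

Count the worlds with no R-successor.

0

R is serial; there are no such worlds.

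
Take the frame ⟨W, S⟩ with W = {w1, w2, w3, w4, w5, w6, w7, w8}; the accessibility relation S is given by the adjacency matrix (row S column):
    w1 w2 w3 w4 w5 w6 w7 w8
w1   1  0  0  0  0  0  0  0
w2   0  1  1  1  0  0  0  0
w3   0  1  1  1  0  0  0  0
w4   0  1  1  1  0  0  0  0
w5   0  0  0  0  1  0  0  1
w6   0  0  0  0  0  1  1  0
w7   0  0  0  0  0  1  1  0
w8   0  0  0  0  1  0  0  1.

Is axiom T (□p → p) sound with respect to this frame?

Yes

The schema T characterises exactly the reflexive frames.
Reflexive: yes — every world is S-related to itself.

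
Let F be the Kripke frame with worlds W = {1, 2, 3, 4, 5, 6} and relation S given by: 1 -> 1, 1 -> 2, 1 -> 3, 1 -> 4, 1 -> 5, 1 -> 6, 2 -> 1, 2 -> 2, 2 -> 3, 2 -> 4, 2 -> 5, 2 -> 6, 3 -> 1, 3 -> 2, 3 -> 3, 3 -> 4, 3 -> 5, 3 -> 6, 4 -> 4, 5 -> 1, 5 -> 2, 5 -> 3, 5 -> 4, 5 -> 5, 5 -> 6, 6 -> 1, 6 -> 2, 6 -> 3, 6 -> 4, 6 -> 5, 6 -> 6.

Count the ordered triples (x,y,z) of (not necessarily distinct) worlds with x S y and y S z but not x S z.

0

S is transitive; there are no such tuples.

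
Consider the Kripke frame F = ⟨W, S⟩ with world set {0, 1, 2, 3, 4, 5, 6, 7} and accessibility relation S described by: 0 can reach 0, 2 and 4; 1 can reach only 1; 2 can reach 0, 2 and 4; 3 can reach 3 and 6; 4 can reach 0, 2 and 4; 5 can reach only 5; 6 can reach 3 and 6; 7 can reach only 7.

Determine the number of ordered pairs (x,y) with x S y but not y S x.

0

S is symmetric; there are no such tuples.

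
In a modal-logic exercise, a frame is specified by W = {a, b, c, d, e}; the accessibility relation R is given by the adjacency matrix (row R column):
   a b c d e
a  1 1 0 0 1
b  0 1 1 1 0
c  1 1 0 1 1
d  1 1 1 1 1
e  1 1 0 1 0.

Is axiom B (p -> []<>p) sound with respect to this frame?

By correspondence theory, B is valid on a frame iff R is symmetric.
Symmetric: no — a R b but not b R a.

No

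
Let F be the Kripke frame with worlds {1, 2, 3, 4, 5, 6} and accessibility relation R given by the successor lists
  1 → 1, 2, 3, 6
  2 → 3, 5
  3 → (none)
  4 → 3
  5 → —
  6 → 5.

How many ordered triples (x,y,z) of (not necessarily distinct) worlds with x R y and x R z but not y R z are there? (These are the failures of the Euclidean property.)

17

Enumerating: (1,2,1), (1,2,2), (1,2,6), (1,3,1), (1,3,2), (1,3,3), (1,3,6), (1,6,1), (1,6,2), (1,6,3), (1,6,6), (2,3,3), (2,3,5), (2,5,3), (2,5,5), (4,3,3), (6,5,5).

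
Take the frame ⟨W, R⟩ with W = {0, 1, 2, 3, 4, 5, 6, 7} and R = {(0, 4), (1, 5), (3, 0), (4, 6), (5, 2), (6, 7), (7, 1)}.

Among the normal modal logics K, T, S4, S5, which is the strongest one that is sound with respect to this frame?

K

Reflexive (axiom T): no — 0 is not related to itself.
Transitive (axiom 4): no — 0 R 4 and 4 R 6, but not 0 R 6.
Euclidean (axiom 5): no — 0 R 4 and 0 R 4, but not 4 R 4.
So F validates K; T would additionally require R to be reflexive. The strongest is K.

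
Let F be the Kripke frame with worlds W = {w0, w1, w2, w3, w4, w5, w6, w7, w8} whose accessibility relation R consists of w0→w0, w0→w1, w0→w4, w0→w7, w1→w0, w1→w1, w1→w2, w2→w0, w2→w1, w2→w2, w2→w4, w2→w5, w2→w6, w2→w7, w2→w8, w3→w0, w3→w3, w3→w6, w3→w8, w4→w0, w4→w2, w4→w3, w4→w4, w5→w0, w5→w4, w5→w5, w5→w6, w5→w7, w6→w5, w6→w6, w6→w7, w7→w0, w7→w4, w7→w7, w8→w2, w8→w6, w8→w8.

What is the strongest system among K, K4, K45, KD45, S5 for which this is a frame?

Transitive (axiom 4): no — w0 R w1 and w1 R w2, but not w0 R w2.
Euclidean (axiom 5): no — w0 R w1 and w0 R w4, but not w1 R w4.
Serial (axiom D): yes — every world has a successor (e.g. w0 R w0).
Reflexive (axiom T): yes — every world is R-related to itself.
So F validates K; K4 would additionally require R to be transitive. The strongest is K.

K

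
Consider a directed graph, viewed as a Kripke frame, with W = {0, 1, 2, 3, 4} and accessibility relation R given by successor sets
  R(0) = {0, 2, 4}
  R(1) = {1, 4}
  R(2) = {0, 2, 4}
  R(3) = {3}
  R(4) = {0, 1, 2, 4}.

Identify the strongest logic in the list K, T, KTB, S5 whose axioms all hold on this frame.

KTB

Reflexive (axiom T): yes — every world is R-related to itself.
Symmetric (axiom B): yes — every pair in R has its reverse in R.
Euclidean (axiom 5): no — 4 R 0 and 4 R 1, but not 0 R 1.
So F validates K, T, KTB; S5 would additionally require R to be Euclidean. The strongest is KTB.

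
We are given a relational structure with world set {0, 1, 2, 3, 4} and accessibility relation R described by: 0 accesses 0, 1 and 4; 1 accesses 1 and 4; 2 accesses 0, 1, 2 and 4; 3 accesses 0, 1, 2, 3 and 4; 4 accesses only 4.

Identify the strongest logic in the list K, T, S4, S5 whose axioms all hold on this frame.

S4

Reflexive (axiom T): yes — every world is R-related to itself.
Transitive (axiom 4): yes — every two-step R-path is closed by a direct edge.
Euclidean (axiom 5): no — 0 R 4 and 0 R 1, but not 4 R 1.
So F validates K, T, S4; S5 would additionally require R to be Euclidean. The strongest is S4.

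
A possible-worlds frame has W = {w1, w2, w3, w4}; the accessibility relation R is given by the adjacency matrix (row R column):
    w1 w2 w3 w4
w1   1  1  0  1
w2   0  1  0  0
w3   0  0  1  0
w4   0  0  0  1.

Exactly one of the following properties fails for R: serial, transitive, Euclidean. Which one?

Serial: yes — every world has a successor (e.g. w1 R w1).
Transitive: yes — every two-step R-path is closed by a direct edge.
Euclidean: no — w1 R w2 and w1 R w4, but not w2 R w4.
Only Euclidean fails.

Euclidean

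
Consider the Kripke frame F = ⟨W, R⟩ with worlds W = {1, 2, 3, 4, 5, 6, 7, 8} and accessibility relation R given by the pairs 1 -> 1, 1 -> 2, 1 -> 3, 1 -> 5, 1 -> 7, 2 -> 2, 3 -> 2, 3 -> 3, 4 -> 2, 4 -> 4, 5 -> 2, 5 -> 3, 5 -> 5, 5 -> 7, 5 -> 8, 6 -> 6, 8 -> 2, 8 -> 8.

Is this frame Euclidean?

No

Euclidean: no — 1 R 2 and 1 R 3, but not 2 R 3.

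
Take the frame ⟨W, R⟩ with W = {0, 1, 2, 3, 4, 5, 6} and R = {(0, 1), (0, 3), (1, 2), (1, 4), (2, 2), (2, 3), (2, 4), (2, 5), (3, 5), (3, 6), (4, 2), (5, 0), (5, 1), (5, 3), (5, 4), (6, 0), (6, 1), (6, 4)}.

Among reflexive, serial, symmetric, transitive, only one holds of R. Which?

Reflexive: no — 0 is not related to itself.
Serial: yes — every world has a successor (e.g. 0 R 1).
Symmetric: no — 0 R 1 but not 1 R 0.
Transitive: no — 0 R 1 and 1 R 2, but not 0 R 2.
Only serial holds.

serial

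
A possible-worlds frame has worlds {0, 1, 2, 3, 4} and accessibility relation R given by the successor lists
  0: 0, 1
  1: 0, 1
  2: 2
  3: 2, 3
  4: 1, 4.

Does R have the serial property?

Yes

Serial: yes — every world has a successor (e.g. 0 R 0).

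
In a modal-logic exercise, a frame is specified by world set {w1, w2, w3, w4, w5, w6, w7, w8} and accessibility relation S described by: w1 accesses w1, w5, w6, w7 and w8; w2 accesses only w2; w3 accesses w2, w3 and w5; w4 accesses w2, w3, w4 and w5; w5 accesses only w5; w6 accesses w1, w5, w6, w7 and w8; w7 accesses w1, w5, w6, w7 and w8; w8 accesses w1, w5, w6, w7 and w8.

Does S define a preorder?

Reflexive: yes — every world is S-related to itself.
Transitive: yes — every two-step S-path is closed by a direct edge.
So S is a preorder.

Yes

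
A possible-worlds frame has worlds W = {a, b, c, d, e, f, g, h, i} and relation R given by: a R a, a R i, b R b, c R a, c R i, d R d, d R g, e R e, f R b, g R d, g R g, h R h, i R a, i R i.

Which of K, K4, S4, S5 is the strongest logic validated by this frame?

K4

Transitive (axiom 4): yes — every two-step R-path is closed by a direct edge.
Reflexive (axiom T): no — c is not related to itself.
Euclidean (axiom 5): yes — any two successors of a common world are R-related.
So F validates K, K4; S4 would additionally require R to be reflexive. The strongest is K4.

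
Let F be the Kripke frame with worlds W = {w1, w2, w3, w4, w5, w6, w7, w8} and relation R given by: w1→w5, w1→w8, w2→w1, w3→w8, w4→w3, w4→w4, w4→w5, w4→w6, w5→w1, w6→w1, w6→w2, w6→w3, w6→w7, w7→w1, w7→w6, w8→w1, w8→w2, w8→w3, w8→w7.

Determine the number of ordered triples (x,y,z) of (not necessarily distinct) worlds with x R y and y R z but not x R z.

31

Enumerating: (w1,w5,w1), (w1,w8,w1), (w1,w8,w2), (w1,w8,w3), (w1,w8,w7), (w2,w1,w5), (w2,w1,w8), (w3,w8,w1), (w3,w8,w2), (w3,w8,w3), (w3,w8,w7), (w4,w3,w8), … and 19 more.
Total: 31.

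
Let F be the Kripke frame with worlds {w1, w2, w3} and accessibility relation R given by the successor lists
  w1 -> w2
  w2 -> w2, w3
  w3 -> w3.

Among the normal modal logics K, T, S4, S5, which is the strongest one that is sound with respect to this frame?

K

Reflexive (axiom T): no — w1 is not related to itself.
Transitive (axiom 4): no — w1 R w2 and w2 R w3, but not w1 R w3.
Euclidean (axiom 5): no — w2 R w3 and w2 R w2, but not w3 R w2.
So F validates K; T would additionally require R to be reflexive. The strongest is K.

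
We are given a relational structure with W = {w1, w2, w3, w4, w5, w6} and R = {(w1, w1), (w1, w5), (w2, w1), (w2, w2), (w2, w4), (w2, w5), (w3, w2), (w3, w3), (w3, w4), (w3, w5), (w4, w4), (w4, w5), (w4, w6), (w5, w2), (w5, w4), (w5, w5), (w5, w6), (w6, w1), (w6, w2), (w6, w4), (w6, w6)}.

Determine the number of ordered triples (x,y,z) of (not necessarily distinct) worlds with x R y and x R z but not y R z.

Enumerating: (w1,w5,w1), (w2,w1,w2), (w2,w1,w4), (w2,w4,w1), (w2,w4,w2), (w2,w5,w1), (w3,w2,w3), (w3,w4,w2), (w3,w4,w3), (w3,w5,w3), (w4,w6,w5), (w5,w2,w6), … and 8 more.
Total: 20.

20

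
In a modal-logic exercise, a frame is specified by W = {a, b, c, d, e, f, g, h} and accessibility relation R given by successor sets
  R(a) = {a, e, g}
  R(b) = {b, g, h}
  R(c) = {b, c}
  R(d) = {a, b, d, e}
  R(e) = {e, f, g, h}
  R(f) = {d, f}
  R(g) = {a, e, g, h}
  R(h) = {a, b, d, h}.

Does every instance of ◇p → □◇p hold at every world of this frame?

No

The schema 5 characterises exactly the Euclidean frames.
Euclidean: no — b R h and b R g, but not h R g.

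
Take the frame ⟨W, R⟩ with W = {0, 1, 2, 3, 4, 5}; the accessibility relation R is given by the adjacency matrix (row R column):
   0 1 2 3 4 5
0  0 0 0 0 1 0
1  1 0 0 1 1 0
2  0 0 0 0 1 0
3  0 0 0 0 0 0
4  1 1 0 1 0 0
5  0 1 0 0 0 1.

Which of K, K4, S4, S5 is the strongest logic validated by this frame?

Transitive (axiom 4): no — 0 R 4 and 4 R 1, but not 0 R 1.
Reflexive (axiom T): no — 0 is not related to itself.
Euclidean (axiom 5): no — 1 R 0 and 1 R 3, but not 0 R 3.
So F validates K; K4 would additionally require R to be transitive. The strongest is K.

K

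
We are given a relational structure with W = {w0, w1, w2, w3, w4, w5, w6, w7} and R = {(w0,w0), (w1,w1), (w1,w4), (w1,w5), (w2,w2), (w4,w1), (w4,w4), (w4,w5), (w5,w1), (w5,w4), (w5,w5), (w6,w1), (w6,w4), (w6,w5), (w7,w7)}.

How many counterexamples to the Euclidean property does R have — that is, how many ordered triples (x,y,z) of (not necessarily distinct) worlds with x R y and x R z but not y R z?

R is Euclidean; there are no such tuples.

0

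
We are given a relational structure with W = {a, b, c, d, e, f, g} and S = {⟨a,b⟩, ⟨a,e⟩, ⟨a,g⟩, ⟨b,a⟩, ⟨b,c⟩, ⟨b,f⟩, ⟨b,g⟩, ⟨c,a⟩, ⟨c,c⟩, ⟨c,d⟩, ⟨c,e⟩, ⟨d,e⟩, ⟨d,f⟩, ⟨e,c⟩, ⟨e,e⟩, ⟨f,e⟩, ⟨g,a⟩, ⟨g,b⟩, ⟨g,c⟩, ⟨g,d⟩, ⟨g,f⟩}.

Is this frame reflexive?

Reflexive: no — a is not related to itself.

No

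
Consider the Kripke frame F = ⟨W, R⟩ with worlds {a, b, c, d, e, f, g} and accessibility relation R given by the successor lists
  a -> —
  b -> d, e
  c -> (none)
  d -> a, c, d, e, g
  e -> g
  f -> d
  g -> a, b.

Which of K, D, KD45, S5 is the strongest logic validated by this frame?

Serial (axiom D): no — a has no R-successor.
Euclidean (axiom 5): no — b R e and b R d, but not e R d.
Transitive (axiom 4): no — b R d and d R a, but not b R a.
Reflexive (axiom T): no — a is not related to itself.
So F validates K; D would additionally require R to be serial. The strongest is K.

K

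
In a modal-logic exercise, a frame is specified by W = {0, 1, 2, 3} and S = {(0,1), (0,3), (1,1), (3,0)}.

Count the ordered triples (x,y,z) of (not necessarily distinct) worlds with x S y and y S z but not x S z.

Enumerating: (0,3,0), (3,0,1), (3,0,3).

3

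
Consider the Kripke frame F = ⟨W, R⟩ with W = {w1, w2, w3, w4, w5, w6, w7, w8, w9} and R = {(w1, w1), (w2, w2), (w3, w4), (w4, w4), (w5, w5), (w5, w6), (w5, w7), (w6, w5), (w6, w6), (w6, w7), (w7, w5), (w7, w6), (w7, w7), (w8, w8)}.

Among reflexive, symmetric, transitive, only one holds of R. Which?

Reflexive: no — w3 is not related to itself.
Symmetric: no — w3 R w4 but not w4 R w3.
Transitive: yes — every two-step R-path is closed by a direct edge.
Only transitive holds.

transitive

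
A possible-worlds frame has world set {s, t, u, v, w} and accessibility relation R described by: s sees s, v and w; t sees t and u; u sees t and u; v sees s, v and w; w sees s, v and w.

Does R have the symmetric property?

Yes

Symmetric: yes — every pair in R has its reverse in R.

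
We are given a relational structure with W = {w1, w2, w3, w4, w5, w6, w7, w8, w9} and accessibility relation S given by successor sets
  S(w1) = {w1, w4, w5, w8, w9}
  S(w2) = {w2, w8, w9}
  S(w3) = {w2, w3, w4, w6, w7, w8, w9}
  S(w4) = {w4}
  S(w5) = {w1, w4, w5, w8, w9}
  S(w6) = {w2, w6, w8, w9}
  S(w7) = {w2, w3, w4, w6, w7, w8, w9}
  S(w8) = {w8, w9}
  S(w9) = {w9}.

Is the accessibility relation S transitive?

Transitive: yes — every two-step S-path is closed by a direct edge.

Yes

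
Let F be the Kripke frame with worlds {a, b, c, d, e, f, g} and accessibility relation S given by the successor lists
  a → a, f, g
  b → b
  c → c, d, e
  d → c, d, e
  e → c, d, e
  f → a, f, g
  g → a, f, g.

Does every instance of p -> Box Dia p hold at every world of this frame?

Yes

By correspondence theory, B is valid on a frame iff S is symmetric.
Symmetric: yes — every pair in S has its reverse in S.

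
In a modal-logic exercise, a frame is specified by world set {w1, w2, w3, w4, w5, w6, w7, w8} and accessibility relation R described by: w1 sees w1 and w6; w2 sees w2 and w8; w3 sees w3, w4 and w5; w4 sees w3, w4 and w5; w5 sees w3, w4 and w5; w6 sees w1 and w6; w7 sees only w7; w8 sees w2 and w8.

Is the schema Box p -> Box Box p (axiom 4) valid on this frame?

By correspondence theory, 4 is valid on a frame iff R is transitive.
Transitive: yes — every two-step R-path is closed by a direct edge.

Yes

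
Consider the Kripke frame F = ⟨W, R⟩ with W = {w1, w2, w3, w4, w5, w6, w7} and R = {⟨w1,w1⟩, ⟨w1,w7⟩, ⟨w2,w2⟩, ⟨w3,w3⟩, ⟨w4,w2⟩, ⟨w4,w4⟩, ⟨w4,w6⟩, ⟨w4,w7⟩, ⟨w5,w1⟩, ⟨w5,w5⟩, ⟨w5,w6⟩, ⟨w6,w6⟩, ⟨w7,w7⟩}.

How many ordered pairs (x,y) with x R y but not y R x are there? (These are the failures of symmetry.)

6

Enumerating: (w1,w7), (w4,w2), (w4,w6), (w4,w7), (w5,w1), (w5,w6).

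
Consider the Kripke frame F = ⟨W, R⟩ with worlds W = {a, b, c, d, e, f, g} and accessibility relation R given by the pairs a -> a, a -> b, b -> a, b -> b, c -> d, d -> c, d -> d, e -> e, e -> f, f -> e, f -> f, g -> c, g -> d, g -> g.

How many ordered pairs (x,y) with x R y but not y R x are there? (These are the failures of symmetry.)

Enumerating: (g,c), (g,d).

2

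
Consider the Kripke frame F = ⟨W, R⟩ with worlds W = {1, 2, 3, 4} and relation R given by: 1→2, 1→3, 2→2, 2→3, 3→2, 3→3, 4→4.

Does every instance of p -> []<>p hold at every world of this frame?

Axiom B corresponds to the accessibility relation being symmetric.
Symmetric: no — 1 R 2 but not 2 R 1.

No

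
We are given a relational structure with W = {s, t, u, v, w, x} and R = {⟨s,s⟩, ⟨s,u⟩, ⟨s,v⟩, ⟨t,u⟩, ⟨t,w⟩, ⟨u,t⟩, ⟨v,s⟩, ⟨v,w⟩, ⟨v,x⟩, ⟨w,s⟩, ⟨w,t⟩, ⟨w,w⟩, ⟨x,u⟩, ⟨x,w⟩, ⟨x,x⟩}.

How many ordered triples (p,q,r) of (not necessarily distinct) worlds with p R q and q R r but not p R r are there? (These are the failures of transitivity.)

Enumerating: (s,u,t), (s,v,w), (s,v,x), (t,u,t), (t,w,s), (t,w,t), (u,t,u), (u,t,w), (v,s,u), (v,s,v), (v,w,t), (v,x,u), (w,s,u), (w,s,v), (w,t,u), (x,u,t), (x,w,s), (x,w,t).

18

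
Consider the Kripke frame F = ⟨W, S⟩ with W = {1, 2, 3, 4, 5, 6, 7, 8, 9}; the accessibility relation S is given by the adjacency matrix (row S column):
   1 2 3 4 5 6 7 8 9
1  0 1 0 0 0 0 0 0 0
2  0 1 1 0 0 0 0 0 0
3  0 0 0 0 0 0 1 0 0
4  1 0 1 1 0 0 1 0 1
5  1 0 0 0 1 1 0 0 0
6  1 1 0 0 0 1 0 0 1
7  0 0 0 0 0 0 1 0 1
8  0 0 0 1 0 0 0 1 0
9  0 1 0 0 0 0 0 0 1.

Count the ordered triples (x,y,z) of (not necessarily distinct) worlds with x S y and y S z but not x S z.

Enumerating: (1,2,3), (2,3,7), (3,7,9), (4,1,2), (4,9,2), (5,1,2), (5,6,2), (5,6,9), (6,2,3), (7,9,2), (8,4,1), (8,4,3), (8,4,7), (8,4,9), (9,2,3).

15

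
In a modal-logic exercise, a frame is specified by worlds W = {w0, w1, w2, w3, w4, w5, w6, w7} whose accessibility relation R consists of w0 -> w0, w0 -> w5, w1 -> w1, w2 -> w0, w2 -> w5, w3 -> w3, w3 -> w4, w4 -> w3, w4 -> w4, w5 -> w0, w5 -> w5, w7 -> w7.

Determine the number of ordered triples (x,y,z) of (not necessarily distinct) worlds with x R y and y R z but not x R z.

0

R is transitive; there are no such tuples.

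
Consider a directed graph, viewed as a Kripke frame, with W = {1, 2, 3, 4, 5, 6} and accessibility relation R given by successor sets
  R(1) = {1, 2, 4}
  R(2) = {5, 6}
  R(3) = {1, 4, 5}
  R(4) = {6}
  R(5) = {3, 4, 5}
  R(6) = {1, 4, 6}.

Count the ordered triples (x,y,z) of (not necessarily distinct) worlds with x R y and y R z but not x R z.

15

Enumerating: (1,2,5), (1,2,6), (1,4,6), (2,5,3), (2,5,4), (2,6,1), (2,6,4), (3,1,2), (3,4,6), (3,5,3), (4,6,1), (4,6,4), (5,3,1), (5,4,6), (6,1,2).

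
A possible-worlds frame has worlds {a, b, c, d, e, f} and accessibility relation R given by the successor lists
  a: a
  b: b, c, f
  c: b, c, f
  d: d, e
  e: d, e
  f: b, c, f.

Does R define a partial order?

No

Reflexive: yes — every world is R-related to itself.
Transitive: yes — every two-step R-path is closed by a direct edge.
Antisymmetric: no — b R c and c R b with b ≠ c.
So R is not a partial order.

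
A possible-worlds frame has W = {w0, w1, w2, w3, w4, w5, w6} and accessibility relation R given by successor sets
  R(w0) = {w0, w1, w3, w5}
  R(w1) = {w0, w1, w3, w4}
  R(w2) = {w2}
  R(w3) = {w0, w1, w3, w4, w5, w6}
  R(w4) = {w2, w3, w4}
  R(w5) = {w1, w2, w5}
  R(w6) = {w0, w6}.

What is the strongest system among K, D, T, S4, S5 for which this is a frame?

Serial (axiom D): yes — every world has a successor (e.g. w0 R w0).
Reflexive (axiom T): yes — every world is R-related to itself.
Transitive (axiom 4): no — w0 R w1 and w1 R w4, but not w0 R w4.
Euclidean (axiom 5): no — w0 R w1 and w0 R w5, but not w1 R w5.
So F validates K, D, T; S4 would additionally require R to be transitive. The strongest is T.

T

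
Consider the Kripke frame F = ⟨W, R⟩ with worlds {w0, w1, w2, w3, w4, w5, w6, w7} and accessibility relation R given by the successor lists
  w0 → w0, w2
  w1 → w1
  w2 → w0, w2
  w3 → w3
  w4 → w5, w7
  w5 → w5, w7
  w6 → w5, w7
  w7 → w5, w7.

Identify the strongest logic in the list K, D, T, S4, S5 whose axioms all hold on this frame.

Serial (axiom D): yes — every world has a successor (e.g. w0 R w0).
Reflexive (axiom T): no — w4 is not related to itself.
Transitive (axiom 4): yes — every two-step R-path is closed by a direct edge.
Euclidean (axiom 5): yes — any two successors of a common world are R-related.
So F validates K, D; T would additionally require R to be reflexive. The strongest is D.

D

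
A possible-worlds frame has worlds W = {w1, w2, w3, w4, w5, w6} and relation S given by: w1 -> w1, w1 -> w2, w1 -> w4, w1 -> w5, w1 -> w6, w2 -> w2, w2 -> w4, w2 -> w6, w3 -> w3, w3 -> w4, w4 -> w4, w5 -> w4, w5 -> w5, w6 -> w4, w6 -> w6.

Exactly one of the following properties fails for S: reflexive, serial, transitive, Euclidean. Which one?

Euclidean

Reflexive: yes — every world is S-related to itself.
Serial: yes — every world has a successor (e.g. w1 S w1).
Transitive: yes — every two-step S-path is closed by a direct edge.
Euclidean: no — w1 S w2 and w1 S w5, but not w2 S w5.
Only Euclidean fails.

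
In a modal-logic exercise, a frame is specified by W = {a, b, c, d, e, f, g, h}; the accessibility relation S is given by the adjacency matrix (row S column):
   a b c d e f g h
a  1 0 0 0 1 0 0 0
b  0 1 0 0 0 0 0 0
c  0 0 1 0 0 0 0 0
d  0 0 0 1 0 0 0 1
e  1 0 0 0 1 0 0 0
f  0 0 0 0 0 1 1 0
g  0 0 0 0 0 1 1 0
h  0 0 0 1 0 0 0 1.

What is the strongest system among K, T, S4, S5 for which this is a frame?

S5

Reflexive (axiom T): yes — every world is S-related to itself.
Transitive (axiom 4): yes — every two-step S-path is closed by a direct edge.
Euclidean (axiom 5): yes — any two successors of a common world are S-related.
So F validates K, T, S4, S5. The strongest is S5.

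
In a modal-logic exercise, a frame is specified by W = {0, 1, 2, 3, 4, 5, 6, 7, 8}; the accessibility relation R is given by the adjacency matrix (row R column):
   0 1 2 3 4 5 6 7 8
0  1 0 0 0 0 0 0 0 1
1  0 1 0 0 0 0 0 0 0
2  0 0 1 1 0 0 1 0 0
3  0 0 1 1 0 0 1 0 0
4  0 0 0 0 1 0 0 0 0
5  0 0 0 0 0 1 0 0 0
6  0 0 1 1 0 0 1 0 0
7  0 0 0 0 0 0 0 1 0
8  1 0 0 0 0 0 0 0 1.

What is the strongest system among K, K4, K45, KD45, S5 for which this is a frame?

Transitive (axiom 4): yes — every two-step R-path is closed by a direct edge.
Euclidean (axiom 5): yes — any two successors of a common world are R-related.
Serial (axiom D): yes — every world has a successor (e.g. 0 R 0).
Reflexive (axiom T): yes — every world is R-related to itself.
So F validates K, K4, K45, KD45, S5. The strongest is S5.

S5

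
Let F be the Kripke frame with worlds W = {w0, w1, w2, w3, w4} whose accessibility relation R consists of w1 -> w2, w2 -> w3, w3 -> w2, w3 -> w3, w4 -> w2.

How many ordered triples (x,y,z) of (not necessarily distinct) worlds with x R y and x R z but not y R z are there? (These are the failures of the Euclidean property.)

Enumerating: (w1,w2,w2), (w3,w2,w2), (w4,w2,w2).

3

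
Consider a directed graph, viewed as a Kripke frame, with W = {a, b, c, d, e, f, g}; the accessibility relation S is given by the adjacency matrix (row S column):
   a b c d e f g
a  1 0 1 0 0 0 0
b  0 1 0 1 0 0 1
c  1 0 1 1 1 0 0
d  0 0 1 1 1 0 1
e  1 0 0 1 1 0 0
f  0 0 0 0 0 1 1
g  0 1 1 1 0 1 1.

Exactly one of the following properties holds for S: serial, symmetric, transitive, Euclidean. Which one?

serial

Serial: yes — every world has a successor (e.g. a S a).
Symmetric: no — b S d but not d S b.
Transitive: no — a S c and c S d, but not a S d.
Euclidean: no — c S a and c S d, but not a S d.
Only serial holds.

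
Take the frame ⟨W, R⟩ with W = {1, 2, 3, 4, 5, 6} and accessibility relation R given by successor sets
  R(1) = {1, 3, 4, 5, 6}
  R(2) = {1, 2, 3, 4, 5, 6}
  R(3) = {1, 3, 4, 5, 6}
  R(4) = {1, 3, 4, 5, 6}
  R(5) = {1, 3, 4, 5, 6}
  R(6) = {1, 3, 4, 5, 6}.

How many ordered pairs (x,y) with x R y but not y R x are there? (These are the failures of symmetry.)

5

Enumerating: (2,1), (2,3), (2,4), (2,5), (2,6).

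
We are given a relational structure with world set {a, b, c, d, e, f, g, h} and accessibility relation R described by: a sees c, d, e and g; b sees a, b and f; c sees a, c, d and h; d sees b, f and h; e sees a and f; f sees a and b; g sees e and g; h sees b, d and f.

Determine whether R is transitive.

No

Transitive: no — a R c and c R h, but not a R h.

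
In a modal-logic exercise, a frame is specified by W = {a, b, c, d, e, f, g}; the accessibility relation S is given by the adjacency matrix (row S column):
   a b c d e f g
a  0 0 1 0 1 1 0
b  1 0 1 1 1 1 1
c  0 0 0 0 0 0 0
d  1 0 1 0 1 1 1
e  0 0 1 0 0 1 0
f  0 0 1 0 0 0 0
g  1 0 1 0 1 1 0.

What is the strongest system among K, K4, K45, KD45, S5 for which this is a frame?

K4

Transitive (axiom 4): yes — every two-step S-path is closed by a direct edge.
Euclidean (axiom 5): no — a S c and a S e, but not c S e.
Serial (axiom D): no — c has no S-successor.
Reflexive (axiom T): no — a is not related to itself.
So F validates K, K4; K45 would additionally require S to be Euclidean. The strongest is K4.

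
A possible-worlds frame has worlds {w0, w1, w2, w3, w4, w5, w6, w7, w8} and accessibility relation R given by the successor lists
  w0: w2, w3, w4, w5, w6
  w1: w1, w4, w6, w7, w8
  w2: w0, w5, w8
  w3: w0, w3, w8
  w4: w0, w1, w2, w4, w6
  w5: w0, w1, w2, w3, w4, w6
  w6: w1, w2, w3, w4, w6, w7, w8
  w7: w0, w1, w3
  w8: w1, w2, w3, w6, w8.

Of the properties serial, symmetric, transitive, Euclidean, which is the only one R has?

serial

Serial: yes — every world has a successor (e.g. w0 R w2).
Symmetric: no — w0 R w6 but not w6 R w0.
Transitive: no — w0 R w2 and w2 R w8, but not w0 R w8.
Euclidean: no — w0 R w2 and w0 R w3, but not w2 R w3.
Only serial holds.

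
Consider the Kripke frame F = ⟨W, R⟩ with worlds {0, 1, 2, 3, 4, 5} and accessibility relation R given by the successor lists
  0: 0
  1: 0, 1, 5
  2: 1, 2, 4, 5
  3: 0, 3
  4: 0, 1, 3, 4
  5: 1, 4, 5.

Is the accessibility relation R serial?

Yes

Serial: yes — every world has a successor (e.g. 0 R 0).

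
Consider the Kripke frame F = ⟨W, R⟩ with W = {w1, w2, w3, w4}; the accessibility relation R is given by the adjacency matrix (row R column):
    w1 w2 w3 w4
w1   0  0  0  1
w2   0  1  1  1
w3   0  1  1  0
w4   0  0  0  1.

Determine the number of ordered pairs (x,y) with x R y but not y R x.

2

Enumerating: (w1,w4), (w2,w4).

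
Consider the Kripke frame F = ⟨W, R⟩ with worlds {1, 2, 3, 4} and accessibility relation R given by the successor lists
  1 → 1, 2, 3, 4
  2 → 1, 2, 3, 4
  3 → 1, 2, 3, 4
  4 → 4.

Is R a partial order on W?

Reflexive: yes — every world is R-related to itself.
Transitive: yes — every two-step R-path is closed by a direct edge.
Antisymmetric: no — 1 R 2 and 2 R 1 with 1 ≠ 2.
So R is not a partial order.

No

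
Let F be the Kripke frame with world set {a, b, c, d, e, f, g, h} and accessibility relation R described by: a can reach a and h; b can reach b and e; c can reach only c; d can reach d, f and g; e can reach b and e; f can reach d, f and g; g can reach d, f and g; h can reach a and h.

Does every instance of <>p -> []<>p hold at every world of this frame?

Yes

By correspondence theory, 5 is valid on a frame iff R is Euclidean.
Euclidean: yes — any two successors of a common world are R-related.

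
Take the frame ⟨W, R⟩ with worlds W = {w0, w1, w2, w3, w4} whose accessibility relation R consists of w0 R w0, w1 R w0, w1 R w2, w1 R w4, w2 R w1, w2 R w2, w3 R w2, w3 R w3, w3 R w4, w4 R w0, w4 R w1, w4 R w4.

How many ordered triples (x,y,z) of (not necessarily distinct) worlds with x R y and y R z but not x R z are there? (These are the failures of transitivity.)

Enumerating: (w1,w2,w1), (w1,w4,w1), (w2,w1,w0), (w2,w1,w4), (w3,w2,w1), (w3,w4,w0), (w3,w4,w1), (w4,w1,w2).

8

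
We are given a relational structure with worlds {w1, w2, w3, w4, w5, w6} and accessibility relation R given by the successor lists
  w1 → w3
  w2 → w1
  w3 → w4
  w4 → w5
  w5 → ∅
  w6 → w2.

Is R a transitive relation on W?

Transitive: no — w1 R w3 and w3 R w4, but not w1 R w4.

No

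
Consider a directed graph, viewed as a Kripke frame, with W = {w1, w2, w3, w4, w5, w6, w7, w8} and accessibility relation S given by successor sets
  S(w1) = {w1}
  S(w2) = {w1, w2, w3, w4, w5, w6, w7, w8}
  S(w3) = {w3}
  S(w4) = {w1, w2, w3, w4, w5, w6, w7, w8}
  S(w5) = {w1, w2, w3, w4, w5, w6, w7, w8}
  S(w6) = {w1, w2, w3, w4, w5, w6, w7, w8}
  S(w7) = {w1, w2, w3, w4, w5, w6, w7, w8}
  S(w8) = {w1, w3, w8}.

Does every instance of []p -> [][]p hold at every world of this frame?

By correspondence theory, 4 is valid on a frame iff S is transitive.
Transitive: yes — every two-step S-path is closed by a direct edge.

Yes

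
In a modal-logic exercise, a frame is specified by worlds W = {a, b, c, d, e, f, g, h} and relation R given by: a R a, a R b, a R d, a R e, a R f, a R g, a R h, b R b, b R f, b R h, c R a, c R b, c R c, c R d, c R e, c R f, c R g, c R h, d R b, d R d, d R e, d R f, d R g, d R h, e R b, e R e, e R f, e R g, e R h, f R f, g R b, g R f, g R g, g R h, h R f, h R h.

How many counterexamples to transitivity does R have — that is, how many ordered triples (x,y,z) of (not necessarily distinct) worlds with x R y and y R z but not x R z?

R is transitive; there are no such tuples.

0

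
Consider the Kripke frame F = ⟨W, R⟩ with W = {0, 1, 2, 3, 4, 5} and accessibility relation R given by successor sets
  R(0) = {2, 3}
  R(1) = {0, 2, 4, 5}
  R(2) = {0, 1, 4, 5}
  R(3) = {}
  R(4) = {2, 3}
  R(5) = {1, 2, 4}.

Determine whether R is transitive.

No

Transitive: no — 0 R 2 and 2 R 1, but not 0 R 1.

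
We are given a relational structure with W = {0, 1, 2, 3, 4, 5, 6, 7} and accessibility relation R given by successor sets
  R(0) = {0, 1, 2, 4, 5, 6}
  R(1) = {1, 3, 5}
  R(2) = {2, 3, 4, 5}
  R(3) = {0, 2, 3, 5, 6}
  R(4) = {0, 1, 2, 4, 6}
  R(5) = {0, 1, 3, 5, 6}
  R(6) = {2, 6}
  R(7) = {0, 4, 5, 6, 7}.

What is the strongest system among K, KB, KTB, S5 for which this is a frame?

Symmetric (axiom B): no — 0 R 1 but not 1 R 0.
Reflexive (axiom T): yes — every world is R-related to itself.
Euclidean (axiom 5): no — 0 R 1 and 0 R 2, but not 1 R 2.
So F validates K; KB would additionally require R to be symmetric. The strongest is K.

K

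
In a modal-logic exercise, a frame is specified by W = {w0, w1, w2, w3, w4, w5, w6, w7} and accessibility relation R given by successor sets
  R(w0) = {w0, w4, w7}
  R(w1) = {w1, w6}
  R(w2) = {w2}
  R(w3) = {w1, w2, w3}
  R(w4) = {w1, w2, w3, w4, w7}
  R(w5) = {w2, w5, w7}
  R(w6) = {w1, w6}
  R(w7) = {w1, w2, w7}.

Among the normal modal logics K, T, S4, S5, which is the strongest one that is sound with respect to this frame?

T

Reflexive (axiom T): yes — every world is R-related to itself.
Transitive (axiom 4): no — w0 R w4 and w4 R w1, but not w0 R w1.
Euclidean (axiom 5): no — w0 R w7 and w0 R w4, but not w7 R w4.
So F validates K, T; S4 would additionally require R to be transitive. The strongest is T.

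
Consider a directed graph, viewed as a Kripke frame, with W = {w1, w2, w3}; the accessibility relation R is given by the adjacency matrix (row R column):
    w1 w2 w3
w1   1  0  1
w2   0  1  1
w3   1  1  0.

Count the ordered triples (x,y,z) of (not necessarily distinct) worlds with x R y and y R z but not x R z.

Enumerating: (w1,w3,w2), (w2,w3,w1), (w3,w1,w3), (w3,w2,w3).

4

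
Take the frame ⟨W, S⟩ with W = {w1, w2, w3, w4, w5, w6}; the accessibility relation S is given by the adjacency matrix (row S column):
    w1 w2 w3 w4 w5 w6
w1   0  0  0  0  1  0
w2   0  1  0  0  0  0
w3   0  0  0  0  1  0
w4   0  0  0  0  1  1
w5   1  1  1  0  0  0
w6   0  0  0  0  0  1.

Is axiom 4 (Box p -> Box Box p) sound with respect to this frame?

No

By correspondence theory, 4 is valid on a frame iff S is transitive.
Transitive: no — w1 S w5 and w5 S w2, but not w1 S w2.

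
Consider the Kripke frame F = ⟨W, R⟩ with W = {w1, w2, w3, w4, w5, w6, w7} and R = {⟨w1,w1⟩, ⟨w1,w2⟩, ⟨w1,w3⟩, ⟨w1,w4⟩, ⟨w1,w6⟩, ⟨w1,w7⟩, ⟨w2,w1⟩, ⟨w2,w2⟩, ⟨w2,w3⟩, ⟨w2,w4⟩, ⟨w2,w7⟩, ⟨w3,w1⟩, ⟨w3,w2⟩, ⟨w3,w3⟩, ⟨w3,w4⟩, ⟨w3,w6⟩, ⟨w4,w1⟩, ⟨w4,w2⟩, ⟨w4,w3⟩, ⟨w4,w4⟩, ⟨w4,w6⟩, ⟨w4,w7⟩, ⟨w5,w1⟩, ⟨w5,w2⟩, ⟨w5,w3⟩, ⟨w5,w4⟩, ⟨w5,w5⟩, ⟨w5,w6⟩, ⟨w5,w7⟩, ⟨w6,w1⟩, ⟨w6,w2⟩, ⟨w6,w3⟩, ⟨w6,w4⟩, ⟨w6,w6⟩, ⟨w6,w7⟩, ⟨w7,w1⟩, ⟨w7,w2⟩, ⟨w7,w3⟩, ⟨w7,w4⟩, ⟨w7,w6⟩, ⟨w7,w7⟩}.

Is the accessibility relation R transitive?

No

Transitive: no — w2 R w1 and w1 R w6, but not w2 R w6.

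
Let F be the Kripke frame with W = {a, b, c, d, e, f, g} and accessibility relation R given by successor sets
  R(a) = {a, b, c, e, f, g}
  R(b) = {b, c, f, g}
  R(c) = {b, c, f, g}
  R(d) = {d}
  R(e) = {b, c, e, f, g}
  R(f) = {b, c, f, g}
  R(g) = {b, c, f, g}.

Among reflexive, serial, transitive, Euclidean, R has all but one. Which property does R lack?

Euclidean

Reflexive: yes — every world is R-related to itself.
Serial: yes — every world has a successor (e.g. a R a).
Transitive: yes — every two-step R-path is closed by a direct edge.
Euclidean: no — a R b and a R e, but not b R e.
Only Euclidean fails.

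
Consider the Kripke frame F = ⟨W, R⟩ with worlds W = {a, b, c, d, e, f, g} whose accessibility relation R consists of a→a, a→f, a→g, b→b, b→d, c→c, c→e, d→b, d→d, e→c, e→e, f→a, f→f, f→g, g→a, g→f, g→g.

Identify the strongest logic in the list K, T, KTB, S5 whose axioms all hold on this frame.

S5

Reflexive (axiom T): yes — every world is R-related to itself.
Symmetric (axiom B): yes — every pair in R has its reverse in R.
Euclidean (axiom 5): yes — any two successors of a common world are R-related.
So F validates K, T, KTB, S5. The strongest is S5.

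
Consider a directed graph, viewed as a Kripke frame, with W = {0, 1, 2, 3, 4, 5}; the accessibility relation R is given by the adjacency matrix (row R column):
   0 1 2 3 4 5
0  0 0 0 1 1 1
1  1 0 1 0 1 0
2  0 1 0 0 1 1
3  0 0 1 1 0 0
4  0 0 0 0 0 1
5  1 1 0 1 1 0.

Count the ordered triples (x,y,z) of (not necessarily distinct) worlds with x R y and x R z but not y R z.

31

Enumerating: (0,3,4), (0,3,5), (0,4,3), (0,4,4), (0,5,5), (1,0,0), (1,0,2), (1,2,0), (1,2,2), (1,4,0), (1,4,2), (1,4,4), … and 19 more.
Total: 31.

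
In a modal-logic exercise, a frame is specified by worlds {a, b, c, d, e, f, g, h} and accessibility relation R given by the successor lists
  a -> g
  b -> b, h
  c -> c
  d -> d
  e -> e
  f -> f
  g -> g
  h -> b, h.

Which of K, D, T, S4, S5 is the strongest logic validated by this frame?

D

Serial (axiom D): yes — every world has a successor (e.g. a R g).
Reflexive (axiom T): no — a is not related to itself.
Transitive (axiom 4): yes — every two-step R-path is closed by a direct edge.
Euclidean (axiom 5): yes — any two successors of a common world are R-related.
So F validates K, D; T would additionally require R to be reflexive. The strongest is D.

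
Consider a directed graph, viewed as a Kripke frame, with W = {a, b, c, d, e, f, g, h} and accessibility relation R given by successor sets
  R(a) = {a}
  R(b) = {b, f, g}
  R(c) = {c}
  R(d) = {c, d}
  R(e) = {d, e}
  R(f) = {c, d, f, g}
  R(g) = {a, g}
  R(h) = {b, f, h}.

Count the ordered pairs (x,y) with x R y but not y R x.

Enumerating: (b,f), (b,g), (d,c), (e,d), (f,c), (f,d), (f,g), (g,a), (h,b), (h,f).

10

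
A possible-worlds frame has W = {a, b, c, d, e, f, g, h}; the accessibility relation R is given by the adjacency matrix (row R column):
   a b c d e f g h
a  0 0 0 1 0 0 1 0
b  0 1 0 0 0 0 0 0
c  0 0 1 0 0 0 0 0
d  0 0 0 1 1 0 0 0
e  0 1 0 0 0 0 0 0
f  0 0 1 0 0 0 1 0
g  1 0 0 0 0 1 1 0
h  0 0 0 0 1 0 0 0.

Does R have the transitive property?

No

Transitive: no — a R d and d R e, but not a R e.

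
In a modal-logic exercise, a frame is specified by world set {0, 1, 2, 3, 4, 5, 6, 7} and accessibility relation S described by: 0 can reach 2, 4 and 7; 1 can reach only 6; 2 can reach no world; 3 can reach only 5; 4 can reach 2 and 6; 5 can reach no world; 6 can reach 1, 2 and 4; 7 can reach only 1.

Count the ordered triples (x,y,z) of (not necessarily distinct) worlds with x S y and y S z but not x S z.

Enumerating: (0,4,6), (0,7,1), (1,6,1), (1,6,2), (1,6,4), (4,6,1), (4,6,4), (6,1,6), (6,4,6), (7,1,6).

10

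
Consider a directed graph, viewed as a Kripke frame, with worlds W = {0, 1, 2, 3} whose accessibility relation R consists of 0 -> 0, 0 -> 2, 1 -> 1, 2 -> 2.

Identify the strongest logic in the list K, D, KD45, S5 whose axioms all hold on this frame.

Serial (axiom D): no — 3 has no R-successor.
Euclidean (axiom 5): no — 0 R 2 and 0 R 0, but not 2 R 0.
Transitive (axiom 4): yes — every two-step R-path is closed by a direct edge.
Reflexive (axiom T): no — 3 is not related to itself.
So F validates K; D would additionally require R to be serial. The strongest is K.

K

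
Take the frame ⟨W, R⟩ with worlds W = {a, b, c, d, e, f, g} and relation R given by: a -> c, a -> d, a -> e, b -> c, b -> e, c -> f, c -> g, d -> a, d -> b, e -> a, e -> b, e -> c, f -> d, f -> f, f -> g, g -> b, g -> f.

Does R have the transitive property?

No

Transitive: no — a R c and c R f, but not a R f.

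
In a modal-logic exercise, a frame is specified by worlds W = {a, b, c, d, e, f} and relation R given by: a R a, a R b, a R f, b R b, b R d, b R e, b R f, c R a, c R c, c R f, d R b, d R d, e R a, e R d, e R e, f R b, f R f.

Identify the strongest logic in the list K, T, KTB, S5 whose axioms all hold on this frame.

T

Reflexive (axiom T): yes — every world is R-related to itself.
Symmetric (axiom B): no — a R b but not b R a.
Euclidean (axiom 5): no — b R d and b R e, but not d R e.
So F validates K, T; KTB would additionally require R to be symmetric. The strongest is T.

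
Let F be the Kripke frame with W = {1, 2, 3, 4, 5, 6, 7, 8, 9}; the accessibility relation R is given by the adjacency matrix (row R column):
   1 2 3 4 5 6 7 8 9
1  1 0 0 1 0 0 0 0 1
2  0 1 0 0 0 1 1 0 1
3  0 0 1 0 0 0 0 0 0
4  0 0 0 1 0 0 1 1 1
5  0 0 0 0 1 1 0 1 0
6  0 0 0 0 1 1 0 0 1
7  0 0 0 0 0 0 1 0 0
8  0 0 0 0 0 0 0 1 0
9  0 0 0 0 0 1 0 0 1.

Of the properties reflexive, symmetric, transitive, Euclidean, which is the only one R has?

Reflexive: yes — every world is R-related to itself.
Symmetric: no — 1 R 4 but not 4 R 1.
Transitive: no — 1 R 4 and 4 R 7, but not 1 R 7.
Euclidean: no — 1 R 9 and 1 R 4, but not 9 R 4.
Only reflexive holds.

reflexive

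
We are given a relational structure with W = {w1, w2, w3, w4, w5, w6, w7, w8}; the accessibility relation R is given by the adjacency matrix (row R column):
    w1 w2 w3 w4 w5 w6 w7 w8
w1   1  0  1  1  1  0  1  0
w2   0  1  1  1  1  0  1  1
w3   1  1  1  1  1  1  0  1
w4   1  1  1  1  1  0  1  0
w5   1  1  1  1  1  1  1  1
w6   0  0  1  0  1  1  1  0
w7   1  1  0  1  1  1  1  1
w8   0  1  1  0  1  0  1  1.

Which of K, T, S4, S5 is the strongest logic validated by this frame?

T

Reflexive (axiom T): yes — every world is R-related to itself.
Transitive (axiom 4): no — w1 R w3 and w3 R w2, but not w1 R w2.
Euclidean (axiom 5): no — w1 R w3 and w1 R w7, but not w3 R w7.
So F validates K, T; S4 would additionally require R to be transitive. The strongest is T.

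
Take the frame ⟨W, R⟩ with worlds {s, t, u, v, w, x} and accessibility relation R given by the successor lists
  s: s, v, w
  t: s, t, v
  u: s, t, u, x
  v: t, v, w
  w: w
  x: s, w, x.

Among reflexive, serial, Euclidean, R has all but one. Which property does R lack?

Euclidean

Reflexive: yes — every world is R-related to itself.
Serial: yes — every world has a successor (e.g. s R s).
Euclidean: no — s R w and s R v, but not w R v.
Only Euclidean fails.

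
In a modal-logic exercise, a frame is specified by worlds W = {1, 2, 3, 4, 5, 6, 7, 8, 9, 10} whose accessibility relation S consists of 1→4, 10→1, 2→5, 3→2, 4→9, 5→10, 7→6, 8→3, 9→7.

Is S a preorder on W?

Reflexive: no — 1 is not related to itself.
Transitive: no — 1 S 4 and 4 S 9, but not 1 S 9.
So S is not a preorder.

No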